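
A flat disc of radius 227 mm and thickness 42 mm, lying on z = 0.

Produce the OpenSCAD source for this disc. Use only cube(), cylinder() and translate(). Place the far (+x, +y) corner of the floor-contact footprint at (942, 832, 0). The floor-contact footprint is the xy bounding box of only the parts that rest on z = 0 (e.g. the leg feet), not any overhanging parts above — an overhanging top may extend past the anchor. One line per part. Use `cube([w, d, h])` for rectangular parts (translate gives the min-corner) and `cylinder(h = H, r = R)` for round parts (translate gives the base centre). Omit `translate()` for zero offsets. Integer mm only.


translate([715, 605, 0]) cylinder(h = 42, r = 227);


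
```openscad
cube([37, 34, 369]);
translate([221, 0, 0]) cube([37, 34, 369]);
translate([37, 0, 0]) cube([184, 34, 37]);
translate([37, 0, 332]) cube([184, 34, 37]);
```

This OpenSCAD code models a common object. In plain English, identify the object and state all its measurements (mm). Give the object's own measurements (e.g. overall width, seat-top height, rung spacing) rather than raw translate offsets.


A rectangular picture frame lying in the x–z plane (depth along y). The opening is 184 mm wide (x) by 295 mm tall (z), surrounded by a border 37 mm wide on all four sides. The frame is 34 mm deep and is made of two full-height vertical stiles with two horizontal rails fitted between them.


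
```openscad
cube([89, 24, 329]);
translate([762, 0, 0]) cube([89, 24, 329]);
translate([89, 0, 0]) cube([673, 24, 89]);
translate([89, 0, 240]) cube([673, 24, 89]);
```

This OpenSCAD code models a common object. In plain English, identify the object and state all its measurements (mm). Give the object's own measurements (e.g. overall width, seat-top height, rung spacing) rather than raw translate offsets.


A rectangular picture frame lying in the x–z plane (depth along y). The opening is 673 mm wide (x) by 151 mm tall (z), surrounded by a border 89 mm wide on all four sides. The frame is 24 mm deep and is made of two full-height vertical stiles with two horizontal rails fitted between them.


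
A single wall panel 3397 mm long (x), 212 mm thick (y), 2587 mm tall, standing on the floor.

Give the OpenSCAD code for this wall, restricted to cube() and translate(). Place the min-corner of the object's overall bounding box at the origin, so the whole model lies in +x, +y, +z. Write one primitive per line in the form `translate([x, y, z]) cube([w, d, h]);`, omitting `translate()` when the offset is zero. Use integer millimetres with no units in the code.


cube([3397, 212, 2587]);


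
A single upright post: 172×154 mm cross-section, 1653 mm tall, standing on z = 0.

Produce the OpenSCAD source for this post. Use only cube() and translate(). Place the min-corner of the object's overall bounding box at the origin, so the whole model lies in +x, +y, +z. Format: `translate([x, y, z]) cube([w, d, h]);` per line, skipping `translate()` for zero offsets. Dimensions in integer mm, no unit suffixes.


cube([172, 154, 1653]);


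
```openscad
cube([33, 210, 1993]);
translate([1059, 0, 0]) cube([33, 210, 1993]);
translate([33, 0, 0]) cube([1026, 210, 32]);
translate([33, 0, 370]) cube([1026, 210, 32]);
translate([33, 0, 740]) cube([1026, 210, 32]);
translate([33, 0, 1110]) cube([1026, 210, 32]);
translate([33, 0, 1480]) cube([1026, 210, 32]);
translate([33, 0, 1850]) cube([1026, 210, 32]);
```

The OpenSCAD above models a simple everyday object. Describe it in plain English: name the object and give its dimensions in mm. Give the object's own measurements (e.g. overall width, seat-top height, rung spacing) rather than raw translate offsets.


An open bookshelf. Two side panels, each 33 mm thick, 210 mm deep and 1993 mm tall, stand 1092 mm apart (outside-to-outside). Between them sit 6 shelves, each 32 mm thick and 210 mm deep, spanning the full gap between the sides. The bottom shelf rests on the floor (its underside at z = 0) and the clear gap between one shelf's top and the next shelf's underside is 338 mm.


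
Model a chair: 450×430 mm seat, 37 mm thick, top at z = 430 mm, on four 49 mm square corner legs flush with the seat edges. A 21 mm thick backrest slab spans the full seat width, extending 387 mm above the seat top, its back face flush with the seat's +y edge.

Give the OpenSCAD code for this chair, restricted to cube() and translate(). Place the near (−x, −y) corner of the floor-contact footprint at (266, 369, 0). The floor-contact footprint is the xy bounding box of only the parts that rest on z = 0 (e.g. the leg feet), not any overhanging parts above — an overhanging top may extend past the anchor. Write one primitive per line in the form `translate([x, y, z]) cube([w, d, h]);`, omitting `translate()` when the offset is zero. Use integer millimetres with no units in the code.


translate([266, 369, 393]) cube([450, 430, 37]);
translate([266, 369, 0]) cube([49, 49, 393]);
translate([667, 369, 0]) cube([49, 49, 393]);
translate([266, 750, 0]) cube([49, 49, 393]);
translate([667, 750, 0]) cube([49, 49, 393]);
translate([266, 778, 430]) cube([450, 21, 387]);


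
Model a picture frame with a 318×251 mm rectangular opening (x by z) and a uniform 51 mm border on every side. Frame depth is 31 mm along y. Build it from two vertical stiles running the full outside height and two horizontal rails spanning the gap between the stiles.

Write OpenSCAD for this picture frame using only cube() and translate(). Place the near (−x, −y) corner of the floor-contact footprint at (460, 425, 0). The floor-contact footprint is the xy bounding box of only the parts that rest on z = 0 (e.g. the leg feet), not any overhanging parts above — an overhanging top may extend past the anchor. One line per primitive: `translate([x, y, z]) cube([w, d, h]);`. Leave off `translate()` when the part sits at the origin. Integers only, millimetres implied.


translate([460, 425, 0]) cube([51, 31, 353]);
translate([829, 425, 0]) cube([51, 31, 353]);
translate([511, 425, 0]) cube([318, 31, 51]);
translate([511, 425, 302]) cube([318, 31, 51]);


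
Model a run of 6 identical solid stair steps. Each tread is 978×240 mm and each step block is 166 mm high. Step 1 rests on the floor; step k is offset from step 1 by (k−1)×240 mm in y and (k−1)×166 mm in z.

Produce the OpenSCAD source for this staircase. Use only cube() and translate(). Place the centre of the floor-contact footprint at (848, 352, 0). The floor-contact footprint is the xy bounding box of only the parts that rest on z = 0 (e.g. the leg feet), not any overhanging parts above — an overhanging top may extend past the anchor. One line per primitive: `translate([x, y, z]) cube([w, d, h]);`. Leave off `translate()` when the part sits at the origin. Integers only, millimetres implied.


translate([359, 232, 0]) cube([978, 240, 166]);
translate([359, 472, 166]) cube([978, 240, 166]);
translate([359, 712, 332]) cube([978, 240, 166]);
translate([359, 952, 498]) cube([978, 240, 166]);
translate([359, 1192, 664]) cube([978, 240, 166]);
translate([359, 1432, 830]) cube([978, 240, 166]);


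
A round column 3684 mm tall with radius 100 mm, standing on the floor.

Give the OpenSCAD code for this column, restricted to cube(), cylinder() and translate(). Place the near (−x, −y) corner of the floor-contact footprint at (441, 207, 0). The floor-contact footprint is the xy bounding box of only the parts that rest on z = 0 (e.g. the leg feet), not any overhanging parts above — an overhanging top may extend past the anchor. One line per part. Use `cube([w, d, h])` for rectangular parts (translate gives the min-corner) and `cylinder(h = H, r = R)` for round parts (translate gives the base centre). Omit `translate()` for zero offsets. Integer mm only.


translate([541, 307, 0]) cylinder(h = 3684, r = 100);


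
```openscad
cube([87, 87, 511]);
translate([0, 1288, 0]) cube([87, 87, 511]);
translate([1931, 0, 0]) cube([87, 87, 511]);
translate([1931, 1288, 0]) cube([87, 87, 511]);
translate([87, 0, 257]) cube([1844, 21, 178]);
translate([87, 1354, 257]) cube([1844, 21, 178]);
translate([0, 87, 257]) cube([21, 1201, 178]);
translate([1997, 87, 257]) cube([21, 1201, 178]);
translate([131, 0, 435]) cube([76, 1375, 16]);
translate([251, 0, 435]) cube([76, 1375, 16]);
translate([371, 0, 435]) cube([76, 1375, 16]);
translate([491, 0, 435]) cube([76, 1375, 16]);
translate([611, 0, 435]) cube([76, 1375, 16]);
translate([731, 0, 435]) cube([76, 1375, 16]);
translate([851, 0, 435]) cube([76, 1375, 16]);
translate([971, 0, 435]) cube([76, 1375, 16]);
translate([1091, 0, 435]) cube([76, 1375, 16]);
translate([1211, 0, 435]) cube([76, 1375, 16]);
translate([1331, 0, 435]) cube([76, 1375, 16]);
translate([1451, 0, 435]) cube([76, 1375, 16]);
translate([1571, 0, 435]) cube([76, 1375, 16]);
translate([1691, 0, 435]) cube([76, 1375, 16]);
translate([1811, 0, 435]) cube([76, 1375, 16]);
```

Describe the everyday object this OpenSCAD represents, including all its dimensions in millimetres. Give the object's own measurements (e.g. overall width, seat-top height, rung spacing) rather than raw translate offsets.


A bed frame 2018 mm long (x) by 1375 mm wide (y). Four 87×87 mm corner posts, 511 mm tall, at the corners of the footprint. Four rails of 21 mm thickness and 178 mm height run between adjacent posts with their undersides at z = 257 mm, their outer faces flush with the outside of the frame (the two x-running rails run between the posts' inner faces; the two y-running rails run between the posts' inner faces). 15 slats, each 76 mm wide (x) and 16 mm thick, lie across the top of the two x-running rails, running the full 1375 mm width of the frame in y; along x they sit between the end posts with a 44 mm gap after the −x posts and between neighbouring slats and before the +x posts.


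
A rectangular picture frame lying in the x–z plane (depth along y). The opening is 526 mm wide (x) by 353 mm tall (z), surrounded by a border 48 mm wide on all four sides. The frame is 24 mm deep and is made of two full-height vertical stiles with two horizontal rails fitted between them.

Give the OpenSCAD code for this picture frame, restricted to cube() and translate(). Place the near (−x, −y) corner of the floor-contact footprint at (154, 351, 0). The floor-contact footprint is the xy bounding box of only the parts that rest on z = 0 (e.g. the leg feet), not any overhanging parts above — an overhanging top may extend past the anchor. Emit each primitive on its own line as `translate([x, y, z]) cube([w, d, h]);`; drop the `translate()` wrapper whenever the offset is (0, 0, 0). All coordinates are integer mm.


translate([154, 351, 0]) cube([48, 24, 449]);
translate([728, 351, 0]) cube([48, 24, 449]);
translate([202, 351, 0]) cube([526, 24, 48]);
translate([202, 351, 401]) cube([526, 24, 48]);


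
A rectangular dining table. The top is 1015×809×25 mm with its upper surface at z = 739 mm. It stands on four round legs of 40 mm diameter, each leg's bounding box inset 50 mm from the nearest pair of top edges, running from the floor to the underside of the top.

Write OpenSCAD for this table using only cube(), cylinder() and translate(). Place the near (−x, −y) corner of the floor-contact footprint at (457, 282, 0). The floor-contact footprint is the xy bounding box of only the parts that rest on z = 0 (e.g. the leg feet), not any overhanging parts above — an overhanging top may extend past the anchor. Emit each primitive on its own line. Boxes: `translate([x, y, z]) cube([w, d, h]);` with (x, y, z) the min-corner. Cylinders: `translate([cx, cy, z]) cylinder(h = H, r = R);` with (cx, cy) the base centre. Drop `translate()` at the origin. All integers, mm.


// leg_h = 739 - 25 = 714
translate([407, 232, 714]) cube([1015, 809, 25]);
translate([477, 302, 0]) cylinder(h = 714, r = 20);
translate([1352, 302, 0]) cylinder(h = 714, r = 20);
translate([477, 971, 0]) cylinder(h = 714, r = 20);
translate([1352, 971, 0]) cylinder(h = 714, r = 20);


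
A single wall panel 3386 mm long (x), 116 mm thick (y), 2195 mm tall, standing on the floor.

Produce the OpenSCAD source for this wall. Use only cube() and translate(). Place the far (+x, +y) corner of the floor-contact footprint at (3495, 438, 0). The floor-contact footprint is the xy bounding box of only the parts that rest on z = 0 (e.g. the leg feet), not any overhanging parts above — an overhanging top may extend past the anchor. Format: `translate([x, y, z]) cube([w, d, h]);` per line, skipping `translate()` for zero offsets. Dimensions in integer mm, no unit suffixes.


translate([109, 322, 0]) cube([3386, 116, 2195]);


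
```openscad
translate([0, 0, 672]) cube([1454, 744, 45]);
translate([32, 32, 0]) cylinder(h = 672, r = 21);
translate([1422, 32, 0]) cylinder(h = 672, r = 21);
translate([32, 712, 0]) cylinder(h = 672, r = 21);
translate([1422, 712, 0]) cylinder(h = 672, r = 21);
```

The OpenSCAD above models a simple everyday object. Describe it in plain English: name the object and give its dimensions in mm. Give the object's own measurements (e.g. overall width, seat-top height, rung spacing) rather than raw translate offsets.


A rectangular dining table. The top is 1454×744×45 mm with its upper surface at z = 717 mm. It stands on four round legs of 42 mm diameter, each leg's bounding box inset 11 mm from the nearest pair of top edges, running from the floor to the underside of the top.


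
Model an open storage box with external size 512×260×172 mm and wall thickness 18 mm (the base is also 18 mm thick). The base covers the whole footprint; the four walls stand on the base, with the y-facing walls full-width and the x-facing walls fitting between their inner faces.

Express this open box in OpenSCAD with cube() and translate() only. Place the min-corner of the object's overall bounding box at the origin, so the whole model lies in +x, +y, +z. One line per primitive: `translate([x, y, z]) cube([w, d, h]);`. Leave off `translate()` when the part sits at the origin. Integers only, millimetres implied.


cube([512, 260, 18]);
translate([0, 0, 18]) cube([512, 18, 154]);
translate([0, 242, 18]) cube([512, 18, 154]);
translate([0, 18, 18]) cube([18, 224, 154]);
translate([494, 18, 18]) cube([18, 224, 154]);


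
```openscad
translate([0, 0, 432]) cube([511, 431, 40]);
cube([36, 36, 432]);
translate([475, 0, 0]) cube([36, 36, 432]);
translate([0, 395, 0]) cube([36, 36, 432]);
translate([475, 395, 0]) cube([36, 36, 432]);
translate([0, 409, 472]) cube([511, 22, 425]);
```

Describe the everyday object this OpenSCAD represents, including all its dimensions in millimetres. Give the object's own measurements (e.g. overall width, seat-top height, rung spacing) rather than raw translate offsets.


A chair. The seat is a 511×431×40 mm slab with its top at z = 472 mm, on four 36×36 mm corner legs (flush with the seat edges, standing on z = 0). A flat backrest 22 mm thick, 425 mm tall, spans the full seat width and rises from the seat top along its +y edge, rear face flush with the rear of the seat.


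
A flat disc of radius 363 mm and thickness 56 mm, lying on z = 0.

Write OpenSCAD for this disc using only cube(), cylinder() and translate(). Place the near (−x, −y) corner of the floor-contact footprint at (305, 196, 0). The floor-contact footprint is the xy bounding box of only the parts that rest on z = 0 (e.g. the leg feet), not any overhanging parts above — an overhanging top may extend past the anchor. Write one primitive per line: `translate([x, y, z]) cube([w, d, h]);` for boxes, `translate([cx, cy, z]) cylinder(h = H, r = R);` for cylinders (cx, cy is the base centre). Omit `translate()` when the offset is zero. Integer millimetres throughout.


translate([668, 559, 0]) cylinder(h = 56, r = 363);


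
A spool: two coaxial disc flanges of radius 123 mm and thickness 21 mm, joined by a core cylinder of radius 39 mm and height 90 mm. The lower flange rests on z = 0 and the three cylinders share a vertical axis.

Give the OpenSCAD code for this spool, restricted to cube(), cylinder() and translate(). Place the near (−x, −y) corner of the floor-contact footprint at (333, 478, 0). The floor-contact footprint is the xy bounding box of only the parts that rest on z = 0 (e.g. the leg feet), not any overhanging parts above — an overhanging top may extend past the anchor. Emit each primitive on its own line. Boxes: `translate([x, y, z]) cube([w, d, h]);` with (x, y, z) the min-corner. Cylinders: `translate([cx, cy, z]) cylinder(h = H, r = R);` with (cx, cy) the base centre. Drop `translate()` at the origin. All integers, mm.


translate([456, 601, 0]) cylinder(h = 21, r = 123);
translate([456, 601, 21]) cylinder(h = 90, r = 39);
translate([456, 601, 111]) cylinder(h = 21, r = 123);


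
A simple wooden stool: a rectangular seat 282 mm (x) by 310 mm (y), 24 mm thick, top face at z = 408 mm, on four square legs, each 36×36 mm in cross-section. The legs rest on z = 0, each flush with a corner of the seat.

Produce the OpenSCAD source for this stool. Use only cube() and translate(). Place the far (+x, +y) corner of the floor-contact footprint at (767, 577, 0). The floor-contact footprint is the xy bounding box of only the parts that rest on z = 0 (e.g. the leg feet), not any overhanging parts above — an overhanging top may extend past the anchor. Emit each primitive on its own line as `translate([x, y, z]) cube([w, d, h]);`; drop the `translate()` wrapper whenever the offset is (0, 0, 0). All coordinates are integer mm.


// leg_h = 408 - 24 = 384
translate([485, 267, 384]) cube([282, 310, 24]);
translate([485, 267, 0]) cube([36, 36, 384]);
translate([731, 267, 0]) cube([36, 36, 384]);
translate([485, 541, 0]) cube([36, 36, 384]);
translate([731, 541, 0]) cube([36, 36, 384]);


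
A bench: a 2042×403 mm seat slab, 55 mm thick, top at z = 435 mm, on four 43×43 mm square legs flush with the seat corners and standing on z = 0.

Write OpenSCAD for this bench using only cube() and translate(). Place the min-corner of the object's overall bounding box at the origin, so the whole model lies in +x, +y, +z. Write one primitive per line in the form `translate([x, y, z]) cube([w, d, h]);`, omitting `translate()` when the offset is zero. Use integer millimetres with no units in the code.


translate([0, 0, 380]) cube([2042, 403, 55]);
cube([43, 43, 380]);
translate([0, 360, 0]) cube([43, 43, 380]);
translate([1999, 0, 0]) cube([43, 43, 380]);
translate([1999, 360, 0]) cube([43, 43, 380]);


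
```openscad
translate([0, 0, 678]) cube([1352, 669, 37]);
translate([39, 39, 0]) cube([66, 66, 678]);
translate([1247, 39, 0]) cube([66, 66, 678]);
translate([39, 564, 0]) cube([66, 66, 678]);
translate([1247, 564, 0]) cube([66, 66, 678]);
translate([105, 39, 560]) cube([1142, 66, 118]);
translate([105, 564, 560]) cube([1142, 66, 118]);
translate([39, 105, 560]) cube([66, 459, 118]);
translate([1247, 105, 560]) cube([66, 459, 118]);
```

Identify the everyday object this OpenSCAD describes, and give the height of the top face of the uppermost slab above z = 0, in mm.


A table. The table height is 715 mm.

A 1352×669×37 slab sits at z = 678 on four 66 mm square posts — a table. The top surface is at 678 + 37 = 715 mm.


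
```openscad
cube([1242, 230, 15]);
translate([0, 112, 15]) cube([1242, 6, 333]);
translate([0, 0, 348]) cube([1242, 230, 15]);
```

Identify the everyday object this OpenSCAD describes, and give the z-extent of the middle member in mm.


An I-beam. The web height is 333 mm.

Two wide flanges with a thin centred web — an I-beam. Overall 363 mm minus two 15 mm flanges gives a web of 363 − 2·15 = 333 mm.


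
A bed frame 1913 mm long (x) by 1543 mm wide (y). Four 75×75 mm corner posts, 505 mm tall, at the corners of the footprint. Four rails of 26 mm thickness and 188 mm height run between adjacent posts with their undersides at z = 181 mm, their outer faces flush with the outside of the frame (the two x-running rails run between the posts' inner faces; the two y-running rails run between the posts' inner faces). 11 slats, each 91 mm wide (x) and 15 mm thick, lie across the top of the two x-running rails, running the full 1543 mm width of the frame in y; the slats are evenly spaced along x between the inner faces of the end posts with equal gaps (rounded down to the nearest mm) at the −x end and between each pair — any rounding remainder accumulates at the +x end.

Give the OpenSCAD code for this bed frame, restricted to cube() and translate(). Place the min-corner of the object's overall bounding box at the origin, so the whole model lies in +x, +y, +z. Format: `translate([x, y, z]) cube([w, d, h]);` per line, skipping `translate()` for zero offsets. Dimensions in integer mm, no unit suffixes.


// slat z = rail_z + rail_h = 181 + 188 = 369
// slat gap = ⌊(1763 − 11·91) / 12⌋ = 63
cube([75, 75, 505]);
translate([0, 1468, 0]) cube([75, 75, 505]);
translate([1838, 0, 0]) cube([75, 75, 505]);
translate([1838, 1468, 0]) cube([75, 75, 505]);
translate([75, 0, 181]) cube([1763, 26, 188]);
translate([75, 1517, 181]) cube([1763, 26, 188]);
translate([0, 75, 181]) cube([26, 1393, 188]);
translate([1887, 75, 181]) cube([26, 1393, 188]);
translate([138, 0, 369]) cube([91, 1543, 15]);
translate([292, 0, 369]) cube([91, 1543, 15]);
translate([446, 0, 369]) cube([91, 1543, 15]);
translate([600, 0, 369]) cube([91, 1543, 15]);
translate([754, 0, 369]) cube([91, 1543, 15]);
translate([908, 0, 369]) cube([91, 1543, 15]);
translate([1062, 0, 369]) cube([91, 1543, 15]);
translate([1216, 0, 369]) cube([91, 1543, 15]);
translate([1370, 0, 369]) cube([91, 1543, 15]);
translate([1524, 0, 369]) cube([91, 1543, 15]);
translate([1678, 0, 369]) cube([91, 1543, 15]);


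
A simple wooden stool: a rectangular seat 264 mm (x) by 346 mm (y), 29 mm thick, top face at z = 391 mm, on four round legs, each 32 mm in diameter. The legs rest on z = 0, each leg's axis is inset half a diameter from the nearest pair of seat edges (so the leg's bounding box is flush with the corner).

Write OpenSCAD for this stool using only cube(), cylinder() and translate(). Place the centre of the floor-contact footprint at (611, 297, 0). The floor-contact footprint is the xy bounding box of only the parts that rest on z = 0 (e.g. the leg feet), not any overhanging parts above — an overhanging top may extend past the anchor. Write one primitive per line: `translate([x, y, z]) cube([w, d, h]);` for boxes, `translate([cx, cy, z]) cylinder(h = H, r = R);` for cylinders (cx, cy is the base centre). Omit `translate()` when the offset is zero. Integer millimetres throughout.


// leg_h = 391 - 29 = 362
translate([479, 124, 362]) cube([264, 346, 29]);
translate([495, 140, 0]) cylinder(h = 362, r = 16);
translate([727, 140, 0]) cylinder(h = 362, r = 16);
translate([495, 454, 0]) cylinder(h = 362, r = 16);
translate([727, 454, 0]) cylinder(h = 362, r = 16);


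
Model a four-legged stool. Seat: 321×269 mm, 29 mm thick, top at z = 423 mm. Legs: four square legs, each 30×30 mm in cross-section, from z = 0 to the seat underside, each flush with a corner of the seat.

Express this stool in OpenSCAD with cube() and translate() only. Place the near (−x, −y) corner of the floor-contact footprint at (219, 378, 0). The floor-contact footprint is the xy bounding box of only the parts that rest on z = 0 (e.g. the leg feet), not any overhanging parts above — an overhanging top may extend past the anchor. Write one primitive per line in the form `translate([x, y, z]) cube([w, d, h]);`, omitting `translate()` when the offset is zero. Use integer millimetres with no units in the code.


translate([219, 378, 394]) cube([321, 269, 29]);
translate([219, 378, 0]) cube([30, 30, 394]);
translate([510, 378, 0]) cube([30, 30, 394]);
translate([219, 617, 0]) cube([30, 30, 394]);
translate([510, 617, 0]) cube([30, 30, 394]);


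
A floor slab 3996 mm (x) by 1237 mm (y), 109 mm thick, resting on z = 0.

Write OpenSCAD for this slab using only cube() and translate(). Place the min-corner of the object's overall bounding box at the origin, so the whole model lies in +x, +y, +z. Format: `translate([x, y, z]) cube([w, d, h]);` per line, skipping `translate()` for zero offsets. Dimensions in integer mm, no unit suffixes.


cube([3996, 1237, 109]);


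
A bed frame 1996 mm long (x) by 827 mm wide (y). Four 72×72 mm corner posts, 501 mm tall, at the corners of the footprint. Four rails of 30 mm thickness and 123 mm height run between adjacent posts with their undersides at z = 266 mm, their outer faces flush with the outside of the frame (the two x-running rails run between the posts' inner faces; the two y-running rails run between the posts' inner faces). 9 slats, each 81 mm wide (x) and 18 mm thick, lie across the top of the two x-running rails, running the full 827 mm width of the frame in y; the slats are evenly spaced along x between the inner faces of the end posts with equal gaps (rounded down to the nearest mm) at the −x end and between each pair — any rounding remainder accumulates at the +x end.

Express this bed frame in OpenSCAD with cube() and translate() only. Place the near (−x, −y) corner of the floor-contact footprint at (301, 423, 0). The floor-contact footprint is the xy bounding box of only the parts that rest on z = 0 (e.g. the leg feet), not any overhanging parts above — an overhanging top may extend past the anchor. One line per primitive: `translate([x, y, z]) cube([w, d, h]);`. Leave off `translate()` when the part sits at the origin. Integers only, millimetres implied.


translate([301, 423, 0]) cube([72, 72, 501]);
translate([301, 1178, 0]) cube([72, 72, 501]);
translate([2225, 423, 0]) cube([72, 72, 501]);
translate([2225, 1178, 0]) cube([72, 72, 501]);
translate([373, 423, 266]) cube([1852, 30, 123]);
translate([373, 1220, 266]) cube([1852, 30, 123]);
translate([301, 495, 266]) cube([30, 683, 123]);
translate([2267, 495, 266]) cube([30, 683, 123]);
translate([485, 423, 389]) cube([81, 827, 18]);
translate([678, 423, 389]) cube([81, 827, 18]);
translate([871, 423, 389]) cube([81, 827, 18]);
translate([1064, 423, 389]) cube([81, 827, 18]);
translate([1257, 423, 389]) cube([81, 827, 18]);
translate([1450, 423, 389]) cube([81, 827, 18]);
translate([1643, 423, 389]) cube([81, 827, 18]);
translate([1836, 423, 389]) cube([81, 827, 18]);
translate([2029, 423, 389]) cube([81, 827, 18]);


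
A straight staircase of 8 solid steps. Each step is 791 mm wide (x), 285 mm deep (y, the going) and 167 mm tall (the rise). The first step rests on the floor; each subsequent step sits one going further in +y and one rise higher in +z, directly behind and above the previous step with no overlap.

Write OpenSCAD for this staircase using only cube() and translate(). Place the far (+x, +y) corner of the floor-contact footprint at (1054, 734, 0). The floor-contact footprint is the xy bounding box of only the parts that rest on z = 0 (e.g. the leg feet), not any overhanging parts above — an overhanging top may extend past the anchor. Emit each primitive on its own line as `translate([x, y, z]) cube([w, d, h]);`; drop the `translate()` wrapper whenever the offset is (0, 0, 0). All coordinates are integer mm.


translate([263, 449, 0]) cube([791, 285, 167]);
translate([263, 734, 167]) cube([791, 285, 167]);
translate([263, 1019, 334]) cube([791, 285, 167]);
translate([263, 1304, 501]) cube([791, 285, 167]);
translate([263, 1589, 668]) cube([791, 285, 167]);
translate([263, 1874, 835]) cube([791, 285, 167]);
translate([263, 2159, 1002]) cube([791, 285, 167]);
translate([263, 2444, 1169]) cube([791, 285, 167]);


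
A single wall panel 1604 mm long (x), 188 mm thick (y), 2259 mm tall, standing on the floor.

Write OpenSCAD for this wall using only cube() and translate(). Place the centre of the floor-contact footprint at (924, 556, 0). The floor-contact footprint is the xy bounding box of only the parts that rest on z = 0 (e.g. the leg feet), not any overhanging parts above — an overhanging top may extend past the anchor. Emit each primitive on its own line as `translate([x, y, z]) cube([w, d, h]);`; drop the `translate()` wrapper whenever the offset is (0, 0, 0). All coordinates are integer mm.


translate([122, 462, 0]) cube([1604, 188, 2259]);


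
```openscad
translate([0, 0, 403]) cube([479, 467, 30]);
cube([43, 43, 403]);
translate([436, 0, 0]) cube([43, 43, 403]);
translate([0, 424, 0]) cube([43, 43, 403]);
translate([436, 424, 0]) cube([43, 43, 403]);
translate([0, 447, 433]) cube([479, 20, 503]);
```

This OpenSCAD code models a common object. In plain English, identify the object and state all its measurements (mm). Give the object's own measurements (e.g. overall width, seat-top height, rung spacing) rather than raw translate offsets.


A chair. The seat is a 479×467×30 mm slab with its top at z = 433 mm, on four 43×43 mm corner legs (flush with the seat edges, standing on z = 0). A flat backrest 20 mm thick, 503 mm tall, spans the full seat width and rises from the seat top along its +y edge, rear face flush with the rear of the seat.


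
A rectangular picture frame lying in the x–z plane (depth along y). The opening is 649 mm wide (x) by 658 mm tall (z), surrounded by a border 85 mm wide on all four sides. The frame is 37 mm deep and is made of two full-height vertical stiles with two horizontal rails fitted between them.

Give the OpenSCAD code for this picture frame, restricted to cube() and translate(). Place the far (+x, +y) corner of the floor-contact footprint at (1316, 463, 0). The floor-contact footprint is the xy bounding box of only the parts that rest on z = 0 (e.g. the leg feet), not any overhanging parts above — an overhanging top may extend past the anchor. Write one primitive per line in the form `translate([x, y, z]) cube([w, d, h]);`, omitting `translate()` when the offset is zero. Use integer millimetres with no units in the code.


translate([497, 426, 0]) cube([85, 37, 828]);
translate([1231, 426, 0]) cube([85, 37, 828]);
translate([582, 426, 0]) cube([649, 37, 85]);
translate([582, 426, 743]) cube([649, 37, 85]);


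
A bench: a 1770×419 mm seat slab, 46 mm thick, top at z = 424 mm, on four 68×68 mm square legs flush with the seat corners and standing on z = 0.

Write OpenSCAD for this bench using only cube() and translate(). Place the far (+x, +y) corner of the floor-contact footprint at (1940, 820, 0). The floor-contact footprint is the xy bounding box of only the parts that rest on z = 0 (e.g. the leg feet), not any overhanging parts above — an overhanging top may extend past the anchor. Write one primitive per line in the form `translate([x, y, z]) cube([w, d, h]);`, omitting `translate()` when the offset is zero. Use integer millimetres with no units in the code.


translate([170, 401, 378]) cube([1770, 419, 46]);
translate([170, 401, 0]) cube([68, 68, 378]);
translate([170, 752, 0]) cube([68, 68, 378]);
translate([1872, 401, 0]) cube([68, 68, 378]);
translate([1872, 752, 0]) cube([68, 68, 378]);


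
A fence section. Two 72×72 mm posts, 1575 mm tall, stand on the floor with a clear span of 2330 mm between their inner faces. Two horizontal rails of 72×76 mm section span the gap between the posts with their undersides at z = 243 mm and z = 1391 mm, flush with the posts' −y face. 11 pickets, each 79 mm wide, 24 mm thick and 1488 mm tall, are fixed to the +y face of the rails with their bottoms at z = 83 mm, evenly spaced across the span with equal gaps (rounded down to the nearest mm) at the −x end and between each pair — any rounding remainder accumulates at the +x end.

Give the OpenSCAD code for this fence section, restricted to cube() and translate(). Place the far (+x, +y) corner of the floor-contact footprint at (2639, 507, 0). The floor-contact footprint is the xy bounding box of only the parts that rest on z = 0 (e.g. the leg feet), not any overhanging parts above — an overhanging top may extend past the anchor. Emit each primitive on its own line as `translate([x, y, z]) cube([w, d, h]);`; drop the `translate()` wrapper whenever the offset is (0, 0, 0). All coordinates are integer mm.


translate([165, 435, 0]) cube([72, 72, 1575]);
translate([2567, 435, 0]) cube([72, 72, 1575]);
translate([237, 435, 243]) cube([2330, 72, 76]);
translate([237, 435, 1391]) cube([2330, 72, 76]);
translate([358, 507, 83]) cube([79, 24, 1488]);
translate([558, 507, 83]) cube([79, 24, 1488]);
translate([758, 507, 83]) cube([79, 24, 1488]);
translate([958, 507, 83]) cube([79, 24, 1488]);
translate([1158, 507, 83]) cube([79, 24, 1488]);
translate([1358, 507, 83]) cube([79, 24, 1488]);
translate([1558, 507, 83]) cube([79, 24, 1488]);
translate([1758, 507, 83]) cube([79, 24, 1488]);
translate([1958, 507, 83]) cube([79, 24, 1488]);
translate([2158, 507, 83]) cube([79, 24, 1488]);
translate([2358, 507, 83]) cube([79, 24, 1488]);


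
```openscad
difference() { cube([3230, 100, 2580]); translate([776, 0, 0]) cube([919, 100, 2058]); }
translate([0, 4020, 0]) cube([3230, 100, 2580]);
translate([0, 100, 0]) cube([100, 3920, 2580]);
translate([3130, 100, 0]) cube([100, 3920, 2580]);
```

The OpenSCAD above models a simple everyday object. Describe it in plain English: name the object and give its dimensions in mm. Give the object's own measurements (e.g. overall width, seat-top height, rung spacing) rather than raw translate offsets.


A single room: four walls, each 2580 mm tall and 100 mm thick, enclosing an outside footprint 3230×4120 mm (x × y), no floor or roof. The front and back walls (−y and +y sides) run the full x-width; the side walls fit between their inner faces. A door opening 919 mm wide and 2058 mm tall is cut through the front wall from the floor up, its −x edge 776 mm from the wall's −x end.


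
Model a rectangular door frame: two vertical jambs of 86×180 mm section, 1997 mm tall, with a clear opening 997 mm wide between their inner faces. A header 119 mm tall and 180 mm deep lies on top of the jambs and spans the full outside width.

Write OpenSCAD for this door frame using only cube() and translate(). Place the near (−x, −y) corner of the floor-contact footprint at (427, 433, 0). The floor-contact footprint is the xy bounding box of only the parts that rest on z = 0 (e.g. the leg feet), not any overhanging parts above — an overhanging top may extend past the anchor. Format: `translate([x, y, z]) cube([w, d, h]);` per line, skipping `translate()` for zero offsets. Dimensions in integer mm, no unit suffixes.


translate([427, 433, 0]) cube([86, 180, 1997]);
translate([1510, 433, 0]) cube([86, 180, 1997]);
translate([427, 433, 1997]) cube([1169, 180, 119]);


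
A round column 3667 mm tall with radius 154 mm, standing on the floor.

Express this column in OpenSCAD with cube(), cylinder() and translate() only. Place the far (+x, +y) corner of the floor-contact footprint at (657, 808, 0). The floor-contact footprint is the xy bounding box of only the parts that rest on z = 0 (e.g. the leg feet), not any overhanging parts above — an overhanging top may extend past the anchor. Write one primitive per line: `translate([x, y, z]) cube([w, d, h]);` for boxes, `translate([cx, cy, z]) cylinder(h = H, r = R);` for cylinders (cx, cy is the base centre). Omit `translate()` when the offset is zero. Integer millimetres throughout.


translate([503, 654, 0]) cylinder(h = 3667, r = 154);


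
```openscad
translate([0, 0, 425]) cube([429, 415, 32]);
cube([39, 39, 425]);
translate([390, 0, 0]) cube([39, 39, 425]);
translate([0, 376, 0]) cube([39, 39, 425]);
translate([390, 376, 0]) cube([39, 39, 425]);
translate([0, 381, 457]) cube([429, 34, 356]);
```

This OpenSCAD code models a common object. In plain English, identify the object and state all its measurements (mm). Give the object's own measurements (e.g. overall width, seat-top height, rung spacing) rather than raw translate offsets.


A chair. The seat is a 429×415×32 mm slab with its top at z = 457 mm, on four 39×39 mm corner legs (flush with the seat edges, standing on z = 0). A flat backrest 34 mm thick, 356 mm tall, spans the full seat width and rises from the seat top along its +y edge, rear face flush with the rear of the seat.


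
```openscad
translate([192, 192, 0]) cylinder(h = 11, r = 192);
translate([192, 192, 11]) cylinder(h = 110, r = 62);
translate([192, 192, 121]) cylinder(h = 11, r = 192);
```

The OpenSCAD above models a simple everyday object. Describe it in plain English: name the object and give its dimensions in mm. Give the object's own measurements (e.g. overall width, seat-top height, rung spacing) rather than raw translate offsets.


A spool: two coaxial disc flanges of radius 192 mm and thickness 11 mm, joined by a core cylinder of radius 62 mm and height 110 mm. The lower flange rests on z = 0 and the three cylinders share a vertical axis.


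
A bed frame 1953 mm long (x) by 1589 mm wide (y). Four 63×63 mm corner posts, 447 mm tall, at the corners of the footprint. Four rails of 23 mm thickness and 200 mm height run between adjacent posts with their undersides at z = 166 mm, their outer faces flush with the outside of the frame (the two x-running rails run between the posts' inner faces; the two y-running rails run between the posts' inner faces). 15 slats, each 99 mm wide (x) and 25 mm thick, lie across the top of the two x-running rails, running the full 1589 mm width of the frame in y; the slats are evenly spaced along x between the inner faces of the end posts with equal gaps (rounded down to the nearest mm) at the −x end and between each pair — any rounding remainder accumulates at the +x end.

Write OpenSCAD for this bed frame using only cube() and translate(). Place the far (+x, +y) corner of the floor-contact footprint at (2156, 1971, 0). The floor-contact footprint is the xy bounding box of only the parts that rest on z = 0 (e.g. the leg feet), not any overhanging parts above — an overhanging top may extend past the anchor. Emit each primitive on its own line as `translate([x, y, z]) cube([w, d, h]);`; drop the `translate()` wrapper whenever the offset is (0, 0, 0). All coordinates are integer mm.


translate([203, 382, 0]) cube([63, 63, 447]);
translate([203, 1908, 0]) cube([63, 63, 447]);
translate([2093, 382, 0]) cube([63, 63, 447]);
translate([2093, 1908, 0]) cube([63, 63, 447]);
translate([266, 382, 166]) cube([1827, 23, 200]);
translate([266, 1948, 166]) cube([1827, 23, 200]);
translate([203, 445, 166]) cube([23, 1463, 200]);
translate([2133, 445, 166]) cube([23, 1463, 200]);
translate([287, 382, 366]) cube([99, 1589, 25]);
translate([407, 382, 366]) cube([99, 1589, 25]);
translate([527, 382, 366]) cube([99, 1589, 25]);
translate([647, 382, 366]) cube([99, 1589, 25]);
translate([767, 382, 366]) cube([99, 1589, 25]);
translate([887, 382, 366]) cube([99, 1589, 25]);
translate([1007, 382, 366]) cube([99, 1589, 25]);
translate([1127, 382, 366]) cube([99, 1589, 25]);
translate([1247, 382, 366]) cube([99, 1589, 25]);
translate([1367, 382, 366]) cube([99, 1589, 25]);
translate([1487, 382, 366]) cube([99, 1589, 25]);
translate([1607, 382, 366]) cube([99, 1589, 25]);
translate([1727, 382, 366]) cube([99, 1589, 25]);
translate([1847, 382, 366]) cube([99, 1589, 25]);
translate([1967, 382, 366]) cube([99, 1589, 25]);


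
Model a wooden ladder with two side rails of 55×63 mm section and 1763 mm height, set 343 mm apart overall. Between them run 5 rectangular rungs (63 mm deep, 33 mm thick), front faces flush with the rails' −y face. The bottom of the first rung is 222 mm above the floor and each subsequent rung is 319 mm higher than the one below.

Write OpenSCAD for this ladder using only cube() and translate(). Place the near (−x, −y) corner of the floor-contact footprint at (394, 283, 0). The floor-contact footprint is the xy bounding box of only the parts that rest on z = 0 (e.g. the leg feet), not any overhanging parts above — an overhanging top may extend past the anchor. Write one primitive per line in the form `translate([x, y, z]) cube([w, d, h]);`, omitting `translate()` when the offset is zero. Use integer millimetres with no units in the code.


// rung span = 343 - 2*55 = 233
// rung[k] z = 222 + k*319
translate([394, 283, 0]) cube([55, 63, 1763]);
translate([682, 283, 0]) cube([55, 63, 1763]);
translate([449, 283, 222]) cube([233, 63, 33]);
translate([449, 283, 541]) cube([233, 63, 33]);
translate([449, 283, 860]) cube([233, 63, 33]);
translate([449, 283, 1179]) cube([233, 63, 33]);
translate([449, 283, 1498]) cube([233, 63, 33]);
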